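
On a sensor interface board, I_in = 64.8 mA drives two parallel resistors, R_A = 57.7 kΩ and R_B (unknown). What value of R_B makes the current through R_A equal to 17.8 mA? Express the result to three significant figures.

R_B ≈ 21.9 kΩ

In a two-way split, I_A/I_in = R_B/(R_A + R_B).
With f = 0.2747, R_B = R_A · f/(1−f) = 57.7 × 0.3787 = 21.85 kΩ.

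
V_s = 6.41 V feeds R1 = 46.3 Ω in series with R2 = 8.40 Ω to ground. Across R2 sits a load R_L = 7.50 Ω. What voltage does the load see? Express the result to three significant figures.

R2 ‖ R_L = (8.40 × 7.50)/(8.40 + 7.50) = 3.962 Ω.
Then V_out = V_s · R2'/(R1 + R2') = 6.41 × 3.962/50.26 = 0.5053 V.

V_out ≈ 0.505 V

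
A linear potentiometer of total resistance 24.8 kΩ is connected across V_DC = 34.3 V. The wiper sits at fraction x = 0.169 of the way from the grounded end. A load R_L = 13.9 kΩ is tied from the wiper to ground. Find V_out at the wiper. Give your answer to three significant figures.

Split the track: R_lower = x·R_p = 4.191 kΩ, R_upper = (1−x)·R_p = 20.61 kΩ.
Lower segment in parallel with the load: 4.191 ‖ 13.9 = 3.220 kΩ.
V_out = 34.3 × 3.220/(20.61 + 3.220) = 4.635 V.

V_out ≈ 4.64 V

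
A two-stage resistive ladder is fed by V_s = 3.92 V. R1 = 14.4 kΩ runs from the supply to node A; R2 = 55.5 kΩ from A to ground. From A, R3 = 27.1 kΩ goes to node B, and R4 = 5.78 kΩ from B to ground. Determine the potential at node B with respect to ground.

V_B ≈ 0.406 V

Node A sees R2 in parallel with the series input of stage 2, R3 + R4 = 32.88 kΩ.
Effective lower resistance at A: R2 ‖ 32.88 = 20.65 kΩ.
First divider: V_A = V_s · 20.65/(14.4 + 20.65) = 2.309 V.
V_B = V_A × 0.1758 = 0.4060 V.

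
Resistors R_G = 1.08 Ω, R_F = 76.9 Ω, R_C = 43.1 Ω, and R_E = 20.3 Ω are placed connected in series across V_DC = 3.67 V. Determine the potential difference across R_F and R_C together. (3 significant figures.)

Total series resistance ΣR = 1.08 + 76.9 + 43.1 + 20.3 = 141.4 Ω.
R_{R_F..R_C} = 76.9 + 43.1 = 120.0 Ω.
Voltage divider: V = V_DC · (120.0 / 141.4) = 3.67 × 0.8488 = 3.115 V.

V ≈ 3.12 V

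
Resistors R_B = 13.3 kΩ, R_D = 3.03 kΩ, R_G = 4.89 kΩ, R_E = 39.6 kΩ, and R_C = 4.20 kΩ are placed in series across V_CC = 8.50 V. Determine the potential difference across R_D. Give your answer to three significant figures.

Total series resistance ΣR = 13.3 + 3.03 + 4.89 + 39.6 + 4.20 = 65.02 kΩ.
Voltage divider: V = V_CC · (3.030 / 65.02) = 8.50 × 0.04660 = 0.3961 V.

V ≈ 0.396 V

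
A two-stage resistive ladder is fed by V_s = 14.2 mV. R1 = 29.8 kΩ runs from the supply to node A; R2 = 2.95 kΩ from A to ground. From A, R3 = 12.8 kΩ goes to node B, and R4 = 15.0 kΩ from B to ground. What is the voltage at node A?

The second stage (R3 + R4 = 27.80 kΩ) loads node A in parallel with R2.
R2 ‖ (R3+R4) = 2.667 kΩ.
First divider: V_A = V_s · 2.667/(29.8 + 2.667) = 1.166 mV.

V_A ≈ 1.17 mV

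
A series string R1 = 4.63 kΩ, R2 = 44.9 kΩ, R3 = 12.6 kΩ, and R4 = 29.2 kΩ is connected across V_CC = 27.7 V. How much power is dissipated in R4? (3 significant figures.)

The common current is I = 27.7/91.33 = 0.3033 mA.
V(R4) = I·R = 8.856 V; P = V·I = 8.856 × 0.3033 = 2.686 mW.

P ≈ 2.69 mW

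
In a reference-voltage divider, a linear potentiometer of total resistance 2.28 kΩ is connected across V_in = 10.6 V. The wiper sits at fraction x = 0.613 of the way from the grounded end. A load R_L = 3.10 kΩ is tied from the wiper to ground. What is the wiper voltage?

Lower segment x·R_p = 1.398 kΩ; upper segment (1−x)·R_p = 0.8824 kΩ.
Lower segment in parallel with the load: 1.398 ‖ 3.10 = 0.9633 kΩ.
V_out = 10.6 × 0.9633/(0.8824 + 0.9633) = 5.532 V.
(Unloaded: V_out = x·V_in = 6.50 V.)

V_out ≈ 5.53 V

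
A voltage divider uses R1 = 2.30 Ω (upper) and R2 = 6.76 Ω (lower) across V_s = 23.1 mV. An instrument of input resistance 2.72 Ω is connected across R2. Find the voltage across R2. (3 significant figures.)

V_out ≈ 10.6 mV

The load sits in parallel with R2, giving an effective lower resistance R2' = R2·R_L/(R2+R_L) = 1.940 Ω.
Then V_out = V_s · R2'/(R1 + R2') = 23.1 × 1.940/4.240 = 10.57 mV.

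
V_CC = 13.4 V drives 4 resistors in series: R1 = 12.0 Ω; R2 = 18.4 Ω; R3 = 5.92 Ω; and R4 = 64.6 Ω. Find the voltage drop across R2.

ΣR = 12.0 + 18.4 + 5.92 + 64.6 = 100.9 Ω.
Voltage divider: V = V_CC · (18.40 / 100.9) = 13.4 × 0.1823 = 2.443 V.

V ≈ 2.44 V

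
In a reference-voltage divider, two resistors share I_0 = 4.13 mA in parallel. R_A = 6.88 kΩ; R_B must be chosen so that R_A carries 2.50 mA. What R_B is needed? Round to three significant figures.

Two-branch current divider: I_A = I_0 · R_B/(R_A + R_B).
With f = 0.6053, R_B = R_A · f/(1−f) = 6.88 × 1.534 = 10.55 kΩ.

R_B ≈ 10.6 kΩ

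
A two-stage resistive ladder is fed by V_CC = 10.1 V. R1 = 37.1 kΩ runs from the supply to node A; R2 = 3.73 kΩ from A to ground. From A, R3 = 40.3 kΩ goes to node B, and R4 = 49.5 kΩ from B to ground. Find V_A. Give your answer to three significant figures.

The second stage (R3 + R4 = 89.80 kΩ) loads node A in parallel with R2.
R2 ‖ (R3+R4) = 3.581 kΩ.
So V_A = 10.1 × 0.08803 = 0.8891 V.

V_A ≈ 0.889 V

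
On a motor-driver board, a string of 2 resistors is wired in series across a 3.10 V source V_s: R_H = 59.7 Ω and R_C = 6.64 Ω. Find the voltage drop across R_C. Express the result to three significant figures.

ΣR = 59.7 + 6.64 = 66.34 Ω.
By the voltage-divider rule, V = 3.10 × 6.640/66.34 = 0.3103 V.

V ≈ 0.310 V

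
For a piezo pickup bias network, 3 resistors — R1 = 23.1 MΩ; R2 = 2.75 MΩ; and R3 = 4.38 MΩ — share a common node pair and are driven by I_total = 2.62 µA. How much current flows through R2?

I ≈ 1.50 µA

Conductances: ΣG = 1/23.1 + 1/2.75 + 1/4.38 = 0.6352 (1/MΩ).
R2 takes the fraction G_k/ΣG = 0.3636/0.6352 = 0.5724, so I = 2.62 × 0.5724 = 1.500 µA.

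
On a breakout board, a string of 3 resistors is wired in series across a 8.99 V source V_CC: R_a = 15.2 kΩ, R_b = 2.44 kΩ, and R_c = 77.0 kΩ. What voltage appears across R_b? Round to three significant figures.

V ≈ 0.232 V

Series total: ΣR = 15.2 + 2.44 + 77.0 = 94.64 kΩ.
V = V_CC · R/ΣR = 8.99 × 0.02578 = 0.2318 V.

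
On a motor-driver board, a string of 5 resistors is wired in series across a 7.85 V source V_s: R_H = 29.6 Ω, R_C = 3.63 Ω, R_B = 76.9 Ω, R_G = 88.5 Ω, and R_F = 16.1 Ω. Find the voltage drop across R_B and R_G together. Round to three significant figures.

V ≈ 6.05 V

Series total: ΣR = 29.6 + 3.63 + 76.9 + 88.5 + 16.1 = 214.7 Ω.
R_{R_B..R_G} = 76.9 + 88.5 = 165.4 Ω.
V = V_s · R/ΣR = 7.85 × 0.7703 = 6.047 V.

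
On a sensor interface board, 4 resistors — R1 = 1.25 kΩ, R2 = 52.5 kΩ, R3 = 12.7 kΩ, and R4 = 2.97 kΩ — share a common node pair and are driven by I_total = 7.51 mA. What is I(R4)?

I ≈ 2.05 mA

ΣG = 1/1.25 + 1/52.5 + 1/12.7 + 1/2.97 = 1.234.
Current divider: I(R4) = I_total · G_k/ΣG = 7.51 × (0.3367/1.234) = 7.51 × 0.2727 = 2.048 mA.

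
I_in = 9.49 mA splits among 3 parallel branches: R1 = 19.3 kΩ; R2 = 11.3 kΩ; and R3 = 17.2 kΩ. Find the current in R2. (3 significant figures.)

Total conductance ΣG = 1/19.3 + 1/11.3 + 1/17.2 = 0.1984 (units of 1/kΩ).
By the current-divider rule, I = I_in · G_k/ΣG = 9.49 × 0.4459 = 4.232 mA.

I ≈ 4.23 mA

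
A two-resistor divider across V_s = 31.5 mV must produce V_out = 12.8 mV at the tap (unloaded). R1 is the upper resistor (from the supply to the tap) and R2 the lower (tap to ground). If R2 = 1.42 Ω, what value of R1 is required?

R1 ≈ 2.07 Ω

The divider ratio is R2/(R1+R2) = 12.8/31.5 = 0.4063.
So R1 = R2 · (V_s/V_out − 1) = 1.42 × (31.5/12.8 − 1) = 1.42 × 1.461 = 2.075 Ω.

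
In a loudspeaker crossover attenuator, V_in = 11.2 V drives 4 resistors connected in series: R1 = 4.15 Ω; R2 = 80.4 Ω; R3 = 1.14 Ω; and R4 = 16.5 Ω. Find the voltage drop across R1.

Total series resistance ΣR = 4.15 + 80.4 + 1.14 + 16.5 = 102.2 Ω.
V = V_in · R/ΣR = 11.2 × 0.04061 = 0.4548 V.

V ≈ 0.455 V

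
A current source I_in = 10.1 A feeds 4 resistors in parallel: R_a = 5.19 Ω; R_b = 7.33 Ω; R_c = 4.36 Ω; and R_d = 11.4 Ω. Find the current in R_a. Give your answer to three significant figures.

I ≈ 3.01 A

Conductances: ΣG = 1/5.19 + 1/7.33 + 1/4.36 + 1/11.4 = 0.6462 (1/Ω).
By the current-divider rule, I = I_in · G_k/ΣG = 10.1 × 0.2982 = 3.012 A.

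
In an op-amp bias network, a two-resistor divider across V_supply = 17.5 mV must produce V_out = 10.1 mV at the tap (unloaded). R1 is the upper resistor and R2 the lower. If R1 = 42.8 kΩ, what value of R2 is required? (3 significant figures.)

V_out/V_supply = R2/(R1+R2) = 0.5771.
Rearranging, R2 = R1·k/(1−k) = 42.8 × 1.365 = 58.42 kΩ.

R2 ≈ 58.4 kΩ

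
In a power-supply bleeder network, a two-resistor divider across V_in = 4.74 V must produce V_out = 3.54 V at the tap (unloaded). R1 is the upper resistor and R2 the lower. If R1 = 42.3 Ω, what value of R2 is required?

The divider ratio is R2/(R1+R2) = 3.54/4.74 = 0.7468.
Rearranging, R2 = R1·k/(1−k) = 42.3 × 2.950 = 124.8 Ω.

R2 ≈ 125 Ω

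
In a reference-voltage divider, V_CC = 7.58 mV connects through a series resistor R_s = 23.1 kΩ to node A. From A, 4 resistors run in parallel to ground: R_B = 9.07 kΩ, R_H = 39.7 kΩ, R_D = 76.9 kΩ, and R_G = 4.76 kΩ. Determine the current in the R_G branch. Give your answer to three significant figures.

I ≈ 0.172 µA

Combine the parallel branches: R_p = (1/9.07 + 1/39.7 + 1/76.9 + 1/4.76)⁻¹ = 2.789 kΩ.
V_A = 7.58 × 2.789/25.89 = 0.8166 mV.
I(R_G) = V_A / R_G = 0.8166/4.76 = 0.1716 µA.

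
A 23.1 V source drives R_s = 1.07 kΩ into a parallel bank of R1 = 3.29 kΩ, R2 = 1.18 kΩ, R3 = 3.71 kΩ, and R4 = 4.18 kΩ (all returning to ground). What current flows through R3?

Combine the parallel branches: R_p = (1/3.29 + 1/1.18 + 1/3.71 + 1/4.18)⁻¹ = 0.6023 kΩ.
V_A = 23.1 × 0.6023/1.672 = 8.320 V.
I(R3) = V_A / R3 = 8.320/3.71 = 2.243 mA.

I ≈ 2.24 mA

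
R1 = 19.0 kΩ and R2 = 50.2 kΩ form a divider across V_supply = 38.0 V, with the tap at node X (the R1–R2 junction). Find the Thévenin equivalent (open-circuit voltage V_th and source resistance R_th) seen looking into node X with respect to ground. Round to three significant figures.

V_th ≈ 27.6 V, R_th ≈ 13.8 kΩ

With X open, the divider is unloaded: V_th = 38.0 × 50.2/69.20 = 27.57 V.
Zeroing V_supply shorts the top of R1 to ground, so R_th = R1 ‖ R2 = 13.78 kΩ.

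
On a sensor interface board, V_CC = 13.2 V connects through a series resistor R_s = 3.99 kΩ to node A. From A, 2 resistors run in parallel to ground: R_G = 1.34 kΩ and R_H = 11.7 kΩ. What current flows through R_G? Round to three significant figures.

Equivalent of the parallel group: R_p = 1.202 kΩ.
V_A by voltage divider: V_A = 13.2 × 1.202/(3.99 + 1.202) = 3.057 V.
Branch current I = V_A/R_G = 3.057/1.34 = 2.281 mA.

I ≈ 2.28 mA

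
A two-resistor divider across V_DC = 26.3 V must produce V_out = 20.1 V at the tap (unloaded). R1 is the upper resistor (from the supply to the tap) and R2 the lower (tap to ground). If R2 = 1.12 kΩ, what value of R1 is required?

The divider ratio is R2/(R1+R2) = 20.1/26.3 = 0.7643.
R1 = R2·(1/k − 1) = 1.12 × 0.3085 = 0.3455 kΩ.

R1 ≈ 0.345 kΩ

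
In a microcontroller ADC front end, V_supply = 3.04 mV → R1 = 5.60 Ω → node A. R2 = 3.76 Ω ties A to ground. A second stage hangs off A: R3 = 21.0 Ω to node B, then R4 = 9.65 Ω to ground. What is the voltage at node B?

V_B ≈ 0.358 mV

Node A sees R2 in parallel with the series input of stage 2, R3 + R4 = 30.65 Ω.
Effective lower resistance at A: R2 ‖ 30.65 = 3.349 Ω.
So V_A = 3.04 × 0.3742 = 1.138 mV.
Then the unloaded second divider: V_B = V_A × R4/(R3+R4) = 1.138 × 0.3148 = 0.3582 mV.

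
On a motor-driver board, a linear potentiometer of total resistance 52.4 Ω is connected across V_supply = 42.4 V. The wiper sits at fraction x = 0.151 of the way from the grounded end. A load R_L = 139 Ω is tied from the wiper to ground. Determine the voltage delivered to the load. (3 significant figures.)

Lower segment x·R_p = 7.912 Ω; upper segment (1−x)·R_p = 44.49 Ω.
R_L loads the lower segment: effective lower R = 7.486 Ω.
V_out = 42.4 × 7.486/(44.49 + 7.486) = 6.107 V.

V_out ≈ 6.11 V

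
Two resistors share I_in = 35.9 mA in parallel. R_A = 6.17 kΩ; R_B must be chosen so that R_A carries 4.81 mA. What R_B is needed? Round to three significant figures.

R_B ≈ 0.955 kΩ

Two-branch current divider: I_A = I_in · R_B/(R_A + R_B).
4.81/35.9 = R_B/(R_A + R_B) → R_B = R_A · (0.1340)/(1 − 0.1340) = 6.17 × 0.1547 = 0.9546 kΩ.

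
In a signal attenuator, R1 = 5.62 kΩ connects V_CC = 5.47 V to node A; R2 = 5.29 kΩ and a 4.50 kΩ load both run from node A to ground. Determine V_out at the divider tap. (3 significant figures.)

V_out ≈ 1.65 V

The load sits in parallel with R2, giving an effective lower resistance R2' = R2·R_L/(R2+R_L) = 2.432 kΩ.
Then V_out = V_CC · R2'/(R1 + R2') = 5.47 × 2.432/8.052 = 1.652 V.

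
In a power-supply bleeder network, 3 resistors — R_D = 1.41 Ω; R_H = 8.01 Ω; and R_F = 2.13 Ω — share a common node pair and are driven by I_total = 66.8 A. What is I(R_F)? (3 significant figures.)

I ≈ 24.1 A

ΣG = 1/1.41 + 1/8.01 + 1/2.13 = 1.304.
Current divider: I(R_F) = I_total · G_k/ΣG = 66.8 × (0.4695/1.304) = 66.8 × 0.3602 = 24.06 A.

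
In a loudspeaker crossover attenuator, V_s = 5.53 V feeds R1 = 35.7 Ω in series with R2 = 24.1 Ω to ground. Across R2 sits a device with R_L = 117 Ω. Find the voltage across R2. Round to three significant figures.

First combine the lower leg with the load: R2 ‖ R_L = 19.98 Ω.
Voltage divider with the loaded lower leg: V_out = 5.53 × 19.98/(35.7 + 19.98) = 5.53 × 0.3589 = 1.985 V.

V_out ≈ 1.98 V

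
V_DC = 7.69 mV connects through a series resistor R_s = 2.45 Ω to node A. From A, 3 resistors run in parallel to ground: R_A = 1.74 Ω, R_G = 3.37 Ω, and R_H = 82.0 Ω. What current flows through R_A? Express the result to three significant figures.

Parallel bank: R_p = 1/(1/1.74 + 1/3.37 + 1/82.0) = 1.132 Ω.
V_A = 7.69 × 1.132/3.582 = 2.430 mV.
I(R_A) = V_A / R_A = 2.430/1.74 = 1.396 mA.
(Check via current divider: I_total = 2.147 mA; share G_k/ΣG = 0.6504 → same result.)

I ≈ 1.40 mA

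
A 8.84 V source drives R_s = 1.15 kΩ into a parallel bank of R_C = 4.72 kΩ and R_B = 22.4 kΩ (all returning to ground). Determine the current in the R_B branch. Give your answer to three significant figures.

Equivalent of the parallel group: R_p = 3.899 kΩ.
V_A = 8.84 × 3.899/5.049 = 6.826 V.
I(R_B) = V_A / R_B = 6.826/22.4 = 0.3047 mA.

I ≈ 0.305 mA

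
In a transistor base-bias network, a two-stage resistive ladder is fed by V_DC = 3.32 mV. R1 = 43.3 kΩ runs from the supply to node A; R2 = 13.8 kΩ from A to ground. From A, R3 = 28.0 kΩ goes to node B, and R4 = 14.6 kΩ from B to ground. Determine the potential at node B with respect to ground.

V_B ≈ 0.221 mV

Node A sees R2 in parallel with the series input of stage 2, R3 + R4 = 42.60 kΩ.
Effective lower resistance at A: R2 ‖ 42.60 = 10.42 kΩ.
V_A = 3.32 × 10.42/(43.3 + 10.42) = 0.6441 mV.
Stage 2 is unloaded, so V_B = V_A · R4/(R3+R4) = 0.6441 × 14.6/42.60 = 0.2208 mV.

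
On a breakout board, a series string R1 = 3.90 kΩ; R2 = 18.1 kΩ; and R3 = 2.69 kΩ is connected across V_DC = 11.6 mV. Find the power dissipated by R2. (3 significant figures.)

P ≈ 4.00 nW

Series current I = V_DC/ΣR = 11.6/24.69 = 0.4698 µA.
P(R2) = I²·R2 = (0.4698)² × 18.1 = 3.995 nW.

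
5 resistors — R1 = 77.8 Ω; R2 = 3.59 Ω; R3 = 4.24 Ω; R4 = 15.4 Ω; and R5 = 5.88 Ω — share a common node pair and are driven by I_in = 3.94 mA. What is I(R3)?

I ≈ 1.22 mA

Total conductance ΣG = 1/77.8 + 1/3.59 + 1/4.24 + 1/15.4 + 1/5.88 = 0.7623 (units of 1/Ω).
By the current-divider rule, I = I_in · G_k/ΣG = 3.94 × 0.3094 = 1.219 mA.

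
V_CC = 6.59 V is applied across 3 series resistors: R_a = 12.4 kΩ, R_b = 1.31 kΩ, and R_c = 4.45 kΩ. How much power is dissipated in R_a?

P ≈ 1.63 mW

ΣR = 18.16 kΩ → I = 6.59/18.16 = 0.3629 mA.
V(R_a) = I·R = 4.500 V; P = V·I = 4.500 × 0.3629 = 1.633 mW.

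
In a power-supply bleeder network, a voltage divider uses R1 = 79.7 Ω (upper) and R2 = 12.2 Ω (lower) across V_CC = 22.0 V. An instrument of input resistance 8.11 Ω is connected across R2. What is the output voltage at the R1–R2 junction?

V_out ≈ 1.27 V

First combine the lower leg with the load: R2 ‖ R_L = 4.872 Ω.
Now apply the divider: V_out = 22.0 × 0.05760 = 1.267 V.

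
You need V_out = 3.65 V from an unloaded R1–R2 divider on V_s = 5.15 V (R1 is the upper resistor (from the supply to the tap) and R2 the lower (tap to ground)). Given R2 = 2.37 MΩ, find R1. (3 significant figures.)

R1 ≈ 0.974 MΩ

Required fraction k = V_out/V_s = 0.7087.
Rearranging, R1 = R2·(1−k)/k = 2.37 × 0.4110 = 0.9740 MΩ.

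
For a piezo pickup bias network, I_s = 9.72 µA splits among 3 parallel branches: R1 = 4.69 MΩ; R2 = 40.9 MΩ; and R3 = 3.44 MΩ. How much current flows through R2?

Conductances: ΣG = 1/4.69 + 1/40.9 + 1/3.44 = 0.5284 (1/MΩ).
Current divider: I(R2) = I_s · G_k/ΣG = 9.72 × (0.02445/0.5284) = 9.72 × 0.04627 = 0.4498 µA.

I ≈ 0.450 µA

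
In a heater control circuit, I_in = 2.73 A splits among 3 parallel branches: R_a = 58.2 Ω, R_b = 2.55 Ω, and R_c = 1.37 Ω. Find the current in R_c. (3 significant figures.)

ΣG = 1/58.2 + 1/2.55 + 1/1.37 = 1.139.
By the current-divider rule, I = I_in · G_k/ΣG = 2.73 × 0.6407 = 1.749 A.

I ≈ 1.75 A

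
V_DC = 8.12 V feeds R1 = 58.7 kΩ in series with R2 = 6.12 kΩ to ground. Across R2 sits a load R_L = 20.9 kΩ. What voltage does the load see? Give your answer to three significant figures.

V_out ≈ 0.606 V

First combine the lower leg with the load: R2 ‖ R_L = 4.734 kΩ.
Then V_out = V_DC · R2'/(R1 + R2') = 8.12 × 4.734/63.43 = 0.6060 V.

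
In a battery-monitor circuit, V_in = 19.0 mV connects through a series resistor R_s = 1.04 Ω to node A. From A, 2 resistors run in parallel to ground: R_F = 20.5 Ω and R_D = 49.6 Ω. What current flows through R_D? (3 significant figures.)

I ≈ 0.357 mA

Equivalent of the parallel group: R_p = 14.50 Ω.
V_A by voltage divider: V_A = 19.0 × 14.50/(1.04 + 14.50) = 17.73 mV.
I(R_D) = V_A / R_D = 17.73/49.6 = 0.3574 mA.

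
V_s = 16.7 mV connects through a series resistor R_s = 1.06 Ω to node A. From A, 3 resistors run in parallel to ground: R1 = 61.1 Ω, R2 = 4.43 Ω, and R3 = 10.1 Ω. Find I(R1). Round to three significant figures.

Combine the parallel branches: R_p = (1/61.1 + 1/4.43 + 1/10.1)⁻¹ = 2.932 Ω.
V_A = 16.7 × 2.932/3.992 = 12.27 mV.
Branch current I = V_A/R1 = 12.27/61.1 = 0.2007 mA.

I ≈ 0.201 mA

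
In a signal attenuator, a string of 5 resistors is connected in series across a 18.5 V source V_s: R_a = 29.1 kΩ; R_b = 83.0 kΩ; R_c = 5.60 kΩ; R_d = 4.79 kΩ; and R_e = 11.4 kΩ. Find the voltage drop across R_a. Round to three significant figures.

V ≈ 4.02 V

Series total: ΣR = 29.1 + 83.0 + 5.60 + 4.79 + 11.4 = 133.9 kΩ.
By the voltage-divider rule, V = 18.5 × 29.10/133.9 = 4.021 V.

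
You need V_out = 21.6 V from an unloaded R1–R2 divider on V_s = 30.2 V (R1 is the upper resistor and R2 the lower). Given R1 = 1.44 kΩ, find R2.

The divider ratio is R2/(R1+R2) = 21.6/30.2 = 0.7152.
So R2 = R1 · V_out/(V_s − V_out) = 1.44 × 21.6/(30.2 − 21.6) = 1.44 × 2.512 = 3.617 kΩ.

R2 ≈ 3.62 kΩ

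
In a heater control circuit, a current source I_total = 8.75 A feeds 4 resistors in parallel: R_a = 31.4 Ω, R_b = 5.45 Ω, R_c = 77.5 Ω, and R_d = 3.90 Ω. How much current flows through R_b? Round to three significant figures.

Total conductance ΣG = 1/31.4 + 1/5.45 + 1/77.5 + 1/3.90 = 0.4846 (units of 1/Ω).
Current divider: I(R_b) = I_total · G_k/ΣG = 8.75 × (0.1835/0.4846) = 8.75 × 0.3786 = 3.313 A.

I ≈ 3.31 A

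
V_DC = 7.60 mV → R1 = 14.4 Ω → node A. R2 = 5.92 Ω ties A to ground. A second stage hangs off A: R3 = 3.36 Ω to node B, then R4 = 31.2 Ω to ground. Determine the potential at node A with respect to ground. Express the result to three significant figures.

V_A ≈ 1.97 mV

Node A sees R2 in parallel with the series input of stage 2, R3 + R4 = 34.56 Ω.
Effective lower resistance at A: R2 ‖ 34.56 = 5.054 Ω.
First divider: V_A = V_DC · 5.054/(14.4 + 5.054) = 1.974 mV.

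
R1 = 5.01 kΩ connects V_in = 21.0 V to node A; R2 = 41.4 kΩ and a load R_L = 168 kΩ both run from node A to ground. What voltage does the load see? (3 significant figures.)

V_out ≈ 18.2 V

The load sits in parallel with R2, giving an effective lower resistance R2' = R2·R_L/(R2+R_L) = 33.21 kΩ.
Voltage divider with the loaded lower leg: V_out = 21.0 × 33.21/(5.01 + 33.21) = 21.0 × 0.8689 = 18.25 V.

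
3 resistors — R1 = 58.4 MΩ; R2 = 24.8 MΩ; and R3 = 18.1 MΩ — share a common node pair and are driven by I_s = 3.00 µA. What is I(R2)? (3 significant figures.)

I ≈ 1.07 µA

ΣG = 1/58.4 + 1/24.8 + 1/18.1 = 0.1127.
Current divider: I(R2) = I_s · G_k/ΣG = 3.00 × (0.04032/0.1127) = 3.00 × 0.3578 = 1.073 µA.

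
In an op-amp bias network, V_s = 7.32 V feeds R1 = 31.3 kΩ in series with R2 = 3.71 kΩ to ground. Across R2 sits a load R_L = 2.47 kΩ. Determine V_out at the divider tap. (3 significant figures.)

V_out ≈ 0.331 V

The load sits in parallel with R2, giving an effective lower resistance R2' = R2·R_L/(R2+R_L) = 1.483 kΩ.
Voltage divider with the loaded lower leg: V_out = 7.32 × 1.483/(31.3 + 1.483) = 7.32 × 0.04523 = 0.3311 V.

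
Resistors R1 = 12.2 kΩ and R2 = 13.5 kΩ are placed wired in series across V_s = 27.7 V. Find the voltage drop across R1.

Series total: ΣR = 12.2 + 13.5 = 25.70 kΩ.
Voltage divider: V = V_s · (12.20 / 25.70) = 27.7 × 0.4747 = 13.15 V.

V ≈ 13.1 V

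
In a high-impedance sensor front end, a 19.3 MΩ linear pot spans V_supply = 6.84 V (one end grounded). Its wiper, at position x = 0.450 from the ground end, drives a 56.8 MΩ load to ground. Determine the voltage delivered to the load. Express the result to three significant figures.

V_out ≈ 2.84 V

Split the track: R_lower = x·R_p = 8.685 MΩ, R_upper = (1−x)·R_p = 10.62 MΩ.
Lower segment in parallel with the load: 8.685 ‖ 56.8 = 7.533 MΩ.
V_out = 6.84 × 7.533/(10.62 + 7.533) = 2.839 V.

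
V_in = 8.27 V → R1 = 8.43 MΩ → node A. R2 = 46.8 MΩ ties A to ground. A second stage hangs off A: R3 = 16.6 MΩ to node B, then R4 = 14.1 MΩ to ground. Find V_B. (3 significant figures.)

The second stage (R3 + R4 = 30.70 MΩ) loads node A in parallel with R2.
R2 ‖ (R3+R4) = 18.54 MΩ.
V_A = 8.27 × 18.54/(8.43 + 18.54) = 5.685 V.
V_B = V_A × 0.4593 = 2.611 V.

V_B ≈ 2.61 V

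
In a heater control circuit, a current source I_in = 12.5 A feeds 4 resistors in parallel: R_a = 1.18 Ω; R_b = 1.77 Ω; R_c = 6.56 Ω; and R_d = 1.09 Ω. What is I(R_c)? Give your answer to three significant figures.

I ≈ 0.768 A

ΣG = 1/1.18 + 1/1.77 + 1/6.56 + 1/1.09 = 2.482.
Current divider: I(R_c) = I_in · G_k/ΣG = 12.5 × (0.1524/2.482) = 12.5 × 0.06141 = 0.7676 A.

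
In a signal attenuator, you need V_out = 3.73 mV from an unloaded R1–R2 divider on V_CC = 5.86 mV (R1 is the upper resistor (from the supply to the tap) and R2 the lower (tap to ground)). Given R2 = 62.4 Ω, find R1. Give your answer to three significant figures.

R1 ≈ 35.6 Ω

The divider ratio is R2/(R1+R2) = 3.73/5.86 = 0.6365.
Rearranging, R1 = R2·(1−k)/k = 62.4 × 0.5710 = 35.63 Ω.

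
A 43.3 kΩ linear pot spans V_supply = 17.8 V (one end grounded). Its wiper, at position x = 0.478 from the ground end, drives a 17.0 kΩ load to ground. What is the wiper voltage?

V_out ≈ 5.20 V

Lower segment x·R_p = 20.70 kΩ; upper segment (1−x)·R_p = 22.60 kΩ.
R_L loads the lower segment: effective lower R = 9.334 kΩ.
V_out = 17.8 × 9.334/(22.60 + 9.334) = 5.202 V.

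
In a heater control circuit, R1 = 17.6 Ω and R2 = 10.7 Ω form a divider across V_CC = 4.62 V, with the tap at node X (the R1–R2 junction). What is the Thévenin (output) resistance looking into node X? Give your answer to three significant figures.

R_th ≈ 6.65 Ω

With V_CC suppressed (replaced by a short), R_th = R1 ‖ R2 = (17.60 × 10.7)/(17.60 + 10.7) = 6.654 Ω.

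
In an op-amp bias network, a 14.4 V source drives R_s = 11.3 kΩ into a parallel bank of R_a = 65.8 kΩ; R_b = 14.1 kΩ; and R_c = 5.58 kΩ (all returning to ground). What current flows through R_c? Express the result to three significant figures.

Combine the parallel branches: R_p = (1/65.8 + 1/14.1 + 1/5.58)⁻¹ = 3.769 kΩ.
V_A = 14.4 × 3.769/15.07 = 3.602 V.
I(R_c) = V_A / R_c = 3.602/5.58 = 0.6454 mA.
(Equivalently: I_total = 0.9556 mA, then current-divider fraction G_k/ΣG = 0.6754.)

I ≈ 0.645 mA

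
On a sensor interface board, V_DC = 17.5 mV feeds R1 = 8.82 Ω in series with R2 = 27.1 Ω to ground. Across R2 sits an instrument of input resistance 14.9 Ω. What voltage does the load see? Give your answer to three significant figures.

V_out ≈ 9.13 mV

The load sits in parallel with R2, giving an effective lower resistance R2' = R2·R_L/(R2+R_L) = 9.614 Ω.
Voltage divider with the loaded lower leg: V_out = 17.5 × 9.614/(8.82 + 9.614) = 17.5 × 0.5215 = 9.127 mV.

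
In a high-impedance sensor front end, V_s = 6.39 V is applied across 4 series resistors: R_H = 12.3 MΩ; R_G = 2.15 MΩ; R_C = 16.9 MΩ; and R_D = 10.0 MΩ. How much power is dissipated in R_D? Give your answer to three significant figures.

The common current is I = 6.39/41.35 = 0.1545 µA.
P = I²R = 0.02388 × 10.0 = 0.2388 µW.

P ≈ 0.239 µW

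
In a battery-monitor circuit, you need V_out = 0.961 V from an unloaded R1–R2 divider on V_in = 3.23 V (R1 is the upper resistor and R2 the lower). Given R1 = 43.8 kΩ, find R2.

The divider ratio is R2/(R1+R2) = 0.961/3.23 = 0.2975.
R2 = R1 · 0.2975/(1 − 0.2975) = 18.55 kΩ.

R2 ≈ 18.6 kΩ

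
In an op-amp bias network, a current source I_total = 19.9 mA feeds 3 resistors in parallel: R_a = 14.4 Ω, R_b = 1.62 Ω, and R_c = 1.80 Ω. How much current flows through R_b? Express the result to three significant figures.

Total conductance ΣG = 1/14.4 + 1/1.62 + 1/1.80 = 1.242 (units of 1/Ω).
Current divider: I(R_b) = I_total · G_k/ΣG = 19.9 × (0.6173/1.242) = 19.9 × 0.4969 = 9.888 mA.

I ≈ 9.89 mA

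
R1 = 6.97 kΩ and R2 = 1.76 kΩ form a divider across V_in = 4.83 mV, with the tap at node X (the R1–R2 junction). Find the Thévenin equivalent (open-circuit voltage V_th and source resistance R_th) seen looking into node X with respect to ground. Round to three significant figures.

V_th ≈ 0.974 mV, R_th ≈ 1.41 kΩ

With X open, the divider is unloaded: V_th = 4.83 × 1.76/8.730 = 0.9737 mV.
Zeroing V_in shorts the top of R1 to ground, so R_th = R1 ‖ R2 = 1.405 kΩ.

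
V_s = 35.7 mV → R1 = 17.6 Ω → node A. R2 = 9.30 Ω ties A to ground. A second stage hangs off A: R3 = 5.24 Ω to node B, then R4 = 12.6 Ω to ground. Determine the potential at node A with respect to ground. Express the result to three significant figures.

The second stage (R3 + R4 = 17.84 Ω) loads node A in parallel with R2.
R2 ‖ (R3+R4) = 6.113 Ω.
So V_A = 35.7 × 0.2578 = 9.203 mV.

V_A ≈ 9.20 mV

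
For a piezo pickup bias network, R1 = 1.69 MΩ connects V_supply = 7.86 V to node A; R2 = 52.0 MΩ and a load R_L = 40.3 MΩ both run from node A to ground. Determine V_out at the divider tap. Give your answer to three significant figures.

First combine the lower leg with the load: R2 ‖ R_L = 22.70 MΩ.
Then V_out = V_supply · R2'/(R1 + R2') = 7.86 × 22.70/24.39 = 7.315 V.

V_out ≈ 7.32 V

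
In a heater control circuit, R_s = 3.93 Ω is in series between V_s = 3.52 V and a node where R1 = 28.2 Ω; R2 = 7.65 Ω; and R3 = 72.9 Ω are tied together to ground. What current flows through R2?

I ≈ 0.270 A

Parallel bank: R_p = 1/(1/28.2 + 1/7.65 + 1/72.9) = 5.559 Ω.
Node voltage V_A = V_s · R_p/(R_s + R_p) = 3.52 × 0.5858 = 2.062 V.
Branch current I = V_A/R2 = 2.062/7.65 = 0.2696 A.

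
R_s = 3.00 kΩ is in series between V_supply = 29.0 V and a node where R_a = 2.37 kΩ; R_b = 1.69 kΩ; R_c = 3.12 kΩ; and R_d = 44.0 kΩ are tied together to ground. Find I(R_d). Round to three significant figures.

I ≈ 0.130 mA

Equivalent of the parallel group: R_p = 0.7370 kΩ.
Node voltage V_A = V_supply · R_p/(R_s + R_p) = 29.0 × 0.1972 = 5.719 V.
I(R_d) = V_A / R_d = 5.719/44.0 = 0.1300 mA.
(Equivalently: I_total = 7.760 mA, then current-divider fraction G_k/ΣG = 0.01675.)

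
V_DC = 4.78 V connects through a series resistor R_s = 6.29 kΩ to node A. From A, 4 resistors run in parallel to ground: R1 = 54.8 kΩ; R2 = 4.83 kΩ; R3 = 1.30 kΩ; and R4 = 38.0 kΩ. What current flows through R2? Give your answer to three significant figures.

I ≈ 0.133 mA

Equivalent of the parallel group: R_p = 0.9796 kΩ.
V_A = 4.78 × 0.9796/7.270 = 0.6441 V.
I(R2) = V_A / R2 = 0.6441/4.83 = 0.1334 mA.
(Equivalently: I_total = 0.6575 mA, then current-divider fraction G_k/ΣG = 0.2028.)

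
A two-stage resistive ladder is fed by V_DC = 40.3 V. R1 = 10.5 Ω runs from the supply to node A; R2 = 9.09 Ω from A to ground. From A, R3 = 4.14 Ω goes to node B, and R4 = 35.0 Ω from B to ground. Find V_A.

V_A ≈ 16.6 V

Looking into the second stage from A: R3 + R4 = 39.14 Ω appears in parallel with R2.
R2 ‖ (R3+R4) = 7.377 Ω.
So V_A = 40.3 × 0.4126 = 16.63 V.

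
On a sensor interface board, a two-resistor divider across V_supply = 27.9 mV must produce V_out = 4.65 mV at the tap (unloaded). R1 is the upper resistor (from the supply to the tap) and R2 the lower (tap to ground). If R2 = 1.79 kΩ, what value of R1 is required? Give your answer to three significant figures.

Required fraction k = V_out/V_supply = 0.1667.
Rearranging, R1 = R2·(1−k)/k = 1.79 × 5.000 = 8.950 kΩ.

R1 ≈ 8.95 kΩ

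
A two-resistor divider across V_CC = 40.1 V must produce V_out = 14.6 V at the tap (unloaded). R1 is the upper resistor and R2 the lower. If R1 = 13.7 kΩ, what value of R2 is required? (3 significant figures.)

The divider ratio is R2/(R1+R2) = 14.6/40.1 = 0.3641.
Rearranging, R2 = R1·k/(1−k) = 13.7 × 0.5725 = 7.844 kΩ.

R2 ≈ 7.84 kΩ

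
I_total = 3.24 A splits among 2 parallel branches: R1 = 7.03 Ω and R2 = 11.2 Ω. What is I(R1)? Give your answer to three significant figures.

I ≈ 1.99 A

With just two branches, the current splits inversely with resistance.
So I = 3.24 × 11.2/18.23 = 1.991 A.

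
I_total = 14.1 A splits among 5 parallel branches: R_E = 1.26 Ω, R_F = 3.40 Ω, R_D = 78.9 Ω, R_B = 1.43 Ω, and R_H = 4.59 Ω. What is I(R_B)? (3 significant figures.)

ΣG = 1/1.26 + 1/3.40 + 1/78.9 + 1/1.43 + 1/4.59 = 2.018.
R_B takes the fraction G_k/ΣG = 0.6993/2.018 = 0.3466, so I = 14.1 × 0.3466 = 4.887 A.

I ≈ 4.89 A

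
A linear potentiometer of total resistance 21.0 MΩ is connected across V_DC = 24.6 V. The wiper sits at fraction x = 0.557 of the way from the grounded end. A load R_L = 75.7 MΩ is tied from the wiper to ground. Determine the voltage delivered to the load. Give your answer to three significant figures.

Split the track: R_lower = x·R_p = 11.70 MΩ, R_upper = (1−x)·R_p = 9.303 MΩ.
R_L loads the lower segment: effective lower R = 10.13 MΩ.
V_out = 24.6 × 10.13/(9.303 + 10.13) = 12.82 V.

V_out ≈ 12.8 V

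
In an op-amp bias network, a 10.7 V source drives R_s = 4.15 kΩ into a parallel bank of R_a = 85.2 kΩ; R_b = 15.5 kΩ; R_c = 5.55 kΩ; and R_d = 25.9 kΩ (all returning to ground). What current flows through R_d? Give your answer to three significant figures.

I ≈ 0.186 mA

Equivalent of the parallel group: R_p = 3.389 kΩ.
V_A = 10.7 × 3.389/7.539 = 4.810 V.
Branch current I = V_A/R_d = 4.810/25.9 = 0.1857 mA.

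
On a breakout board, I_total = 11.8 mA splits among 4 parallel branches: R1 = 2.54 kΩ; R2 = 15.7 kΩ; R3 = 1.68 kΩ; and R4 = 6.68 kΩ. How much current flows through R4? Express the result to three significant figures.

I ≈ 1.47 mA

ΣG = 1/2.54 + 1/15.7 + 1/1.68 + 1/6.68 = 1.202.
Current divider: I(R4) = I_total · G_k/ΣG = 11.8 × (0.1497/1.202) = 11.8 × 0.1245 = 1.469 mA.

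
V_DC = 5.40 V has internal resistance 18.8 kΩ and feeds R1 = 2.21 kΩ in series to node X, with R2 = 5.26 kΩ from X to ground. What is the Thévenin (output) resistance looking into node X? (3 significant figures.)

R1' = 18.8 + 2.21 = 21.01 kΩ (source resistance + R1).
With V_DC suppressed (replaced by a short), R_th = R1' ‖ R2 = (21.01 × 5.26)/(21.01 + 5.26) = 4.207 kΩ.

R_th ≈ 4.21 kΩ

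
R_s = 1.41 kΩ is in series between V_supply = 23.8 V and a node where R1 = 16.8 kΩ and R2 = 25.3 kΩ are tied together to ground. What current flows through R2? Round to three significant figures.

Combine the parallel branches: R_p = (1/16.8 + 1/25.3)⁻¹ = 10.10 kΩ.
V_A = 23.8 × 10.10/11.51 = 20.88 V.
I(R2) = V_A / R2 = 20.88/25.3 = 0.8254 mA.

I ≈ 0.825 mA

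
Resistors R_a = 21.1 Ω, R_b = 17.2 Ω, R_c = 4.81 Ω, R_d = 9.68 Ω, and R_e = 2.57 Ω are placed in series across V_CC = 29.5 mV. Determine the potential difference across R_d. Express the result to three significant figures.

V ≈ 5.16 mV

ΣR = 21.1 + 17.2 + 4.81 + 9.68 + 2.57 = 55.36 Ω.
V = V_CC · R/ΣR = 29.5 × 0.1749 = 5.158 mV.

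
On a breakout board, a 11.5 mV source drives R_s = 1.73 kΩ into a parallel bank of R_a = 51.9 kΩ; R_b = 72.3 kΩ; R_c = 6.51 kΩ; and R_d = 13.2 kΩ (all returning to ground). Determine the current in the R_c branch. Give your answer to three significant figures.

Combine the parallel branches: R_p = (1/51.9 + 1/72.3 + 1/6.51 + 1/13.2)⁻¹ = 3.810 kΩ.
V_A by voltage divider: V_A = 11.5 × 3.810/(1.73 + 3.810) = 7.909 mV.
Branch current I = V_A/R_c = 7.909/6.51 = 1.215 µA.

I ≈ 1.21 µA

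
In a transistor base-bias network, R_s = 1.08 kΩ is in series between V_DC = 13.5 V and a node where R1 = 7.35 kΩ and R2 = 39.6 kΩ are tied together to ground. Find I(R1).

Parallel bank: R_p = 1/(1/7.35 + 1/39.6) = 6.199 kΩ.
Node voltage V_A = V_DC · R_p/(R_s + R_p) = 13.5 × 0.8516 = 11.50 V.
I(R1) = V_A / R1 = 11.50/7.35 = 1.564 mA.

I ≈ 1.56 mA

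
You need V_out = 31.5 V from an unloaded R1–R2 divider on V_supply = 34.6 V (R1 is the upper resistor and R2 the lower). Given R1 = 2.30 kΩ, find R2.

The divider ratio is R2/(R1+R2) = 31.5/34.6 = 0.9104.
So R2 = R1 · V_out/(V_supply − V_out) = 2.30 × 31.5/(34.6 − 31.5) = 2.30 × 10.16 = 23.37 kΩ.

R2 ≈ 23.4 kΩ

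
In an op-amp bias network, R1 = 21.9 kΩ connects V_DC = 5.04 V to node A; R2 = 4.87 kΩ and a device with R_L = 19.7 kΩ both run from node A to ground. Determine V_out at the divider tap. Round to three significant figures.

V_out ≈ 0.763 V

R2 ‖ R_L = (4.87 × 19.7)/(4.87 + 19.7) = 3.905 kΩ.
Now apply the divider: V_out = 5.04 × 0.1513 = 0.7626 V.
(Unloaded it would be 0.917 V; the load pulls it down.)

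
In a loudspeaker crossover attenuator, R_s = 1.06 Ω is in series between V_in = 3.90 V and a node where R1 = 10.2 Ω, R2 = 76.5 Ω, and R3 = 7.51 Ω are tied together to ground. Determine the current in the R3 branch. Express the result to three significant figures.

Combine the parallel branches: R_p = (1/10.2 + 1/76.5 + 1/7.51)⁻¹ = 4.094 Ω.
V_A = 3.90 × 4.094/5.154 = 3.098 V.
Branch current I = V_A/R3 = 3.098/7.51 = 0.4125 A.

I ≈ 0.413 A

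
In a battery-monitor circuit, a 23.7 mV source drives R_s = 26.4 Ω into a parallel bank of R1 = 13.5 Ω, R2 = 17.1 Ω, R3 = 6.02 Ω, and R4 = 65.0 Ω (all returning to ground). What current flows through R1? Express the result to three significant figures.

Combine the parallel branches: R_p = (1/13.5 + 1/17.1 + 1/6.02 + 1/65.0)⁻¹ = 3.184 Ω.
Node voltage V_A = V_in · R_p/(R_s + R_p) = 23.7 × 0.1076 = 2.551 mV.
I(R1) = V_A / R1 = 2.551/13.5 = 0.1890 mA.
(Equivalently: I_total = 0.8011 mA, then current-divider fraction G_k/ΣG = 0.2359.)

I ≈ 0.189 mA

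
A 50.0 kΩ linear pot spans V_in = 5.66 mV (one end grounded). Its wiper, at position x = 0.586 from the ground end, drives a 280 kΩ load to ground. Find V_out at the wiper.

V_out ≈ 3.18 mV

Split the track: R_lower = x·R_p = 29.30 kΩ, R_upper = (1−x)·R_p = 20.70 kΩ.
Lower segment in parallel with the load: 29.30 ‖ 280 = 26.52 kΩ.
Loaded-divider output: V_out = 5.66 × 0.5617 = 3.179 mV.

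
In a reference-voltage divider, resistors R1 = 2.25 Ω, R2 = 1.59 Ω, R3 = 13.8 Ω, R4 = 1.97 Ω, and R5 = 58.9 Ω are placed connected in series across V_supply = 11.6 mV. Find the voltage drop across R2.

Series total: ΣR = 2.25 + 1.59 + 13.8 + 1.97 + 58.9 = 78.51 Ω.
Voltage divider: V = V_supply · (1.590 / 78.51) = 11.6 × 0.02025 = 0.2349 mV.

V ≈ 0.235 mV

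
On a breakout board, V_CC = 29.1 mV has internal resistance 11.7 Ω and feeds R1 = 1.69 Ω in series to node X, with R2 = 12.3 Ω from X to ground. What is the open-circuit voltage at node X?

R1' = 11.7 + 1.69 = 13.39 Ω (source resistance + R1).
V_th is the unloaded tap voltage: V_CC · R2/(R1'+R2) = 29.1 × 0.4788 = 13.93 mV.

V_th ≈ 13.9 mV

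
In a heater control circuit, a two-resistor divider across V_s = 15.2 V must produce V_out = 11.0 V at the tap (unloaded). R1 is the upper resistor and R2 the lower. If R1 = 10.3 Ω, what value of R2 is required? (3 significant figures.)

V_out/V_s = R2/(R1+R2) = 0.7237.
Rearranging, R2 = R1·k/(1−k) = 10.3 × 2.619 = 26.98 Ω.

R2 ≈ 27.0 Ω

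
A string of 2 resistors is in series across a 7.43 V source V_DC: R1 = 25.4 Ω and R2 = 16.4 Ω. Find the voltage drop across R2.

ΣR = 25.4 + 16.4 = 41.80 Ω.
Voltage divider: V = V_DC · (16.40 / 41.80) = 7.43 × 0.3923 = 2.915 V.

V ≈ 2.92 V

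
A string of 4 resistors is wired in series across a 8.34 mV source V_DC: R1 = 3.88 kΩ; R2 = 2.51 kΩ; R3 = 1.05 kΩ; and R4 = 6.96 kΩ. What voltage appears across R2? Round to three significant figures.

ΣR = 3.88 + 2.51 + 1.05 + 6.96 = 14.40 kΩ.
Voltage divider: V = V_DC · (2.510 / 14.40) = 8.34 × 0.1743 = 1.454 mV.

V ≈ 1.45 mV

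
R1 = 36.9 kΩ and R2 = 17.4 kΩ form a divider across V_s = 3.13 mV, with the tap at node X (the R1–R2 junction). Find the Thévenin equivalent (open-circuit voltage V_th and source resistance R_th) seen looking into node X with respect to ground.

Open-circuit (no load on X): V_th = V_s · R2/(R1 + R2) = 3.13 × 17.4/(36.90 + 17.4) = 1.003 mV.
With V_s suppressed (replaced by a short), R_th = R1 ‖ R2 = (36.90 × 17.4)/(36.90 + 17.4) = 11.82 kΩ.

V_th ≈ 1.00 mV, R_th ≈ 11.8 kΩ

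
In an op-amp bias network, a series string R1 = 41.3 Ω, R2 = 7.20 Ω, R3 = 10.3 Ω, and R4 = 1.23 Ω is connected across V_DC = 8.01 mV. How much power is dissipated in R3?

P ≈ 0.183 µW

The common current is I = 8.01/60.03 = 0.1334 mA.
V(R3) = I·R = 1.374 mV; P = V·I = 1.374 × 0.1334 = 0.1834 µW.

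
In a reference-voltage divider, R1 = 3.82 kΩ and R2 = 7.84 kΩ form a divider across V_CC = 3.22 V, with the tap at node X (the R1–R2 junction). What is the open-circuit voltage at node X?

V_th ≈ 2.17 V

With X open, the divider is unloaded: V_th = 3.22 × 7.84/11.66 = 2.165 V.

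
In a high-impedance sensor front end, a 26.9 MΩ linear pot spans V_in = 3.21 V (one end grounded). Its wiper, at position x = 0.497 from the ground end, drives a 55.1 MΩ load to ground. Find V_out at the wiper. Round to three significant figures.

V_out ≈ 1.42 V

Split the track: R_lower = x·R_p = 13.37 MΩ, R_upper = (1−x)·R_p = 13.53 MΩ.
(x·R_p) ‖ R_L = 10.76 MΩ.
Then V_out = V_in · 10.76/(13.53 + 10.76) = 1.422 V.
(Unloaded: V_out = x·V_in = 1.60 V.)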